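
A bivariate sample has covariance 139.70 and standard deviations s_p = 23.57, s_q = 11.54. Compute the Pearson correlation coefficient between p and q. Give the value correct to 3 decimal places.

r = Cov(p,q) / (s_p · s_q) = 139.70 / (23.57 × 11.54)
  = 139.70 / 271.9978 ≈ 0.514

0.514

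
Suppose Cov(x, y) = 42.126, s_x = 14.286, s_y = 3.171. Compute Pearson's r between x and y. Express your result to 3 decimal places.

r = Cov(x,y) / (s_x · s_y) = 42.126 / (14.286 × 3.171)
  = 42.126 / 45.3009 ≈ 0.930

0.930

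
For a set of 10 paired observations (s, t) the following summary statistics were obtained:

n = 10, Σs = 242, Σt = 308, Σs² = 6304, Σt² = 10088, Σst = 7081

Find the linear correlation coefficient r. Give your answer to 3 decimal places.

r = (nΣst − ΣsΣt) / √[(nΣs² − (Σs)²)(nΣt² − (Σt)²)]
Numerator: 10×7081 − 242×308 = -3726
Denominator: √[(63040 − 58564)(100880 − 94864)] = √[4476 × 6016] = 5189.1826
r = -3726 / 5189.1826 ≈ -0.718

-0.718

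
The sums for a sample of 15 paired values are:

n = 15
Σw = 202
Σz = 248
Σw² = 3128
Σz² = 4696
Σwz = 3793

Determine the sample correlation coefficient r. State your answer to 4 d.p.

0.9197

r = (nΣwz − ΣwΣz) / √[(nΣw² − (Σw)²)(nΣz² − (Σz)²)]
Numerator: 15×3793 − 202×248 = 6799
Denominator: √[(46920 − 40804)(70440 − 61504)] = √[6116 × 8936] = 7392.7381
r = 6799 / 7392.7381 ≈ 0.9197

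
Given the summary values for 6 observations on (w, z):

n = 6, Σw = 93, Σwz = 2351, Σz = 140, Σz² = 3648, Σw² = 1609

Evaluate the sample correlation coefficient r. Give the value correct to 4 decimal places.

0.7162

r = (nΣwz − ΣwΣz) / √[(nΣw² − (Σw)²)(nΣz² − (Σz)²)]
Numerator: 6×2351 − 93×140 = 1086
Denominator: √[(9654 − 8649)(21888 − 19600)] = √[1005 × 2288] = 1516.3905
r = 1086 / 1516.3905 ≈ 0.7162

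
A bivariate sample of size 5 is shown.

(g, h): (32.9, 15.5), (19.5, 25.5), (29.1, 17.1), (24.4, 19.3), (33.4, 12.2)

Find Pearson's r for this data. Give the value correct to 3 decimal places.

n = 5, Σg = 139.3, Σh = 89.6, Σg² = 4020.39, Σh² = 1704.24, Σgh = 2383.21
nΣgh − ΣgΣh = 11916.05 − 12481.28 = -565.23
nΣg² − (Σg)² = 20101.95 − 19404.49 = 697.46; nΣh² − (Σh)² = 8521.2 − 8028.16 = 493.04
r = -565.23 / √(697.46 × 493.04) = -565.23 / 586.4091 ≈ -0.964

-0.964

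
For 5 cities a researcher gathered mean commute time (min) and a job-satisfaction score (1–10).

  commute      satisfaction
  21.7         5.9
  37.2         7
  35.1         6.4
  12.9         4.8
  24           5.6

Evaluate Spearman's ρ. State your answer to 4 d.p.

Rank commute: 2, 5, 4, 1, 3
Rank satisfaction: 3, 5, 4, 1, 2
d = rank(commute) − rank(satisfaction): -1, 0, 0, 0, 1; Σd² = 2
ρ = 1 − 6Σd² / [n(n²−1)] = 1 − 6×2 / (5×24) = 1 − 12/120 ≈ 0.9000

0.9000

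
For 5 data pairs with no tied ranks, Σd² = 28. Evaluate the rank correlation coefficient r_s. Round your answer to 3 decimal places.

ρ = 1 − 6Σd² / [n(n²−1)] = 1 − 6×28 / (5×24)
  = 1 − 168/120 = 1 − 1.4000 ≈ -0.400

-0.400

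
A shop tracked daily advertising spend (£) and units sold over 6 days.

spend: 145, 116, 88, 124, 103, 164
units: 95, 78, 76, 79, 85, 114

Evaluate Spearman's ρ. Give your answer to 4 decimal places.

0.8286

Rank spend: 5, 3, 1, 4, 2, 6
Rank units: 5, 2, 1, 3, 4, 6
d = rank(spend) − rank(units): 0, 1, 0, 1, -2, 0; Σd² = 6
ρ = 1 − 6Σd² / [n(n²−1)] = 1 − 6×6 / (6×35) = 1 − 36/210 ≈ 0.8286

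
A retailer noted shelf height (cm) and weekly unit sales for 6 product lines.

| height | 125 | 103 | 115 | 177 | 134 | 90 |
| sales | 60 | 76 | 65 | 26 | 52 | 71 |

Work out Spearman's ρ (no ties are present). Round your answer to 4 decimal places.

-0.9429

Rank height: 4, 2, 3, 6, 5, 1
Rank sales: 3, 6, 4, 1, 2, 5
d = rank(height) − rank(sales): 1, -4, -1, 5, 3, -4; Σd² = 68
ρ = 1 − 6Σd² / [n(n²−1)] = 1 − 6×68 / (6×35) = 1 − 408/210 ≈ -0.9429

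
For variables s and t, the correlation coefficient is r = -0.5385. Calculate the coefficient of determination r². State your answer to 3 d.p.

r² = (-0.5385)² = 0.290

0.290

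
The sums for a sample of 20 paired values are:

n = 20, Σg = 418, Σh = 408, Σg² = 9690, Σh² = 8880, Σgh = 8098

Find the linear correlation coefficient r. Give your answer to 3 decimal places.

-0.589

r = (nΣgh − ΣgΣh) / √[(nΣg² − (Σg)²)(nΣh² − (Σh)²)]
Numerator: 20×8098 − 418×408 = -8584
Denominator: √[(193800 − 174724)(177600 − 166464)] = √[19076 × 11136] = 14574.9901
r = -8584 / 14574.9901 ≈ -0.589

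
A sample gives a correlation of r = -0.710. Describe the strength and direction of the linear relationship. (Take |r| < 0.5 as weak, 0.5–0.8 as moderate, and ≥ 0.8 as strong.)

r = -0.710 < 0 so the relationship is negative.
|r| = 0.710, which falls in the moderate range.

moderate negative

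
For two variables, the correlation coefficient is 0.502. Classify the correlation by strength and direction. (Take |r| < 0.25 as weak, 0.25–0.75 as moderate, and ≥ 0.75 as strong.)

moderate positive

r = 0.502 > 0 so the relationship is positive.
|r| = 0.502, which falls in the moderate range.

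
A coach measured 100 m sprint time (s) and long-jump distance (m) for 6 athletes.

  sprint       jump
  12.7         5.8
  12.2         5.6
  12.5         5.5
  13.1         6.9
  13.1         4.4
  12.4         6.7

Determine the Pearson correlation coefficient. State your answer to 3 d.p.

-0.134

n = 6, Σx = 76, Σy = 34.9, Σx² = 963.36, Σy² = 207.11, Σxy = 441.84
nΣxy − ΣxΣy = 2651.04 − 2652.4 = -1.36
nΣx² − (Σx)² = 5780.16 − 5776 = 4.16; nΣy² − (Σy)² = 1242.66 − 1218.01 = 24.65
r = -1.36 / √(4.16 × 24.65) = -1.36 / 10.1264 ≈ -0.134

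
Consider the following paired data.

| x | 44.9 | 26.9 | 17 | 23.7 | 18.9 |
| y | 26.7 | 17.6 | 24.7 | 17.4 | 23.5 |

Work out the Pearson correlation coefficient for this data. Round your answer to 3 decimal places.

0.321

n = 5, Σx = 131.4, Σy = 109.9, Σx² = 3947.52, Σy² = 2487.75, Σxy = 2948.7
nΣxy − ΣxΣy = 14743.5 − 14440.86 = 302.64
nΣx² − (Σx)² = 19737.6 − 17265.96 = 2471.64; nΣy² − (Σy)² = 12438.75 − 12078.01 = 360.74
r = 302.64 / √(2471.64 × 360.74) = 302.64 / 944.2560 ≈ 0.321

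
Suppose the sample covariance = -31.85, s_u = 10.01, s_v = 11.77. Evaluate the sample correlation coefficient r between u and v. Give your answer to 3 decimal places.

r = Cov(u,v) / (s_u · s_v) = -31.85 / (10.01 × 11.77)
  = -31.85 / 117.8177 ≈ -0.270

-0.270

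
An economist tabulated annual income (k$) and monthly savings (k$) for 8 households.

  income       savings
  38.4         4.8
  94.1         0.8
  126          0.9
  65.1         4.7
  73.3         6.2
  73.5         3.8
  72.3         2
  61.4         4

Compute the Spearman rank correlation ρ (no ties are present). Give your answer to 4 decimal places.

-0.6667

Rank income: 1, 7, 8, 3, 5, 6, 4, 2
Rank savings: 7, 1, 2, 6, 8, 4, 3, 5
d = rank(income) − rank(savings): -6, 6, 6, -3, -3, 2, 1, -3; Σd² = 140
ρ = 1 − 6Σd² / [n(n²−1)] = 1 − 6×140 / (8×63) = 1 − 840/504 ≈ -0.6667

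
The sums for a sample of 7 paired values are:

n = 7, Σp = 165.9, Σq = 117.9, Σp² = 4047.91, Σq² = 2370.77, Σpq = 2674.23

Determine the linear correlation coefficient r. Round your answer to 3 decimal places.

r = (nΣpq − ΣpΣq) / √[(nΣp² − (Σp)²)(nΣq² − (Σq)²)]
Numerator: 7×2674.23 − 165.9×117.9 = -840
Denominator: √[(28335.37 − 27522.81)(16595.39 − 13900.41)] = √[812.56 × 2694.98] = 1479.8084
r = -840 / 1479.8084 ≈ -0.568

-0.568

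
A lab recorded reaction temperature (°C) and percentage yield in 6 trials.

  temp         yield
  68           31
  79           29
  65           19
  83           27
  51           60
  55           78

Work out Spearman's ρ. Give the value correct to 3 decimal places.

-0.600

Rank temp: 4, 5, 3, 6, 1, 2
Rank yield: 4, 3, 1, 2, 5, 6
d = rank(temp) − rank(yield): 0, 2, 2, 4, -4, -4; Σd² = 56
ρ = 1 − 6Σd² / [n(n²−1)] = 1 − 6×56 / (6×35) = 1 − 336/210 ≈ -0.600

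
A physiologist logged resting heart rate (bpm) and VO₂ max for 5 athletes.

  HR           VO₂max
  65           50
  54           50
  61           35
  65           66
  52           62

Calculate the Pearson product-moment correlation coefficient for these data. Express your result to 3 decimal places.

-0.078

n = 5, Σx = 297, Σy = 263, Σx² = 17791, Σy² = 14425, Σxy = 15599
nΣxy − ΣxΣy = 77995 − 78111 = -116
nΣx² − (Σx)² = 88955 − 88209 = 746; nΣy² − (Σy)² = 72125 − 69169 = 2956
r = -116 / √(746 × 2956) = -116 / 1484.9835 ≈ -0.078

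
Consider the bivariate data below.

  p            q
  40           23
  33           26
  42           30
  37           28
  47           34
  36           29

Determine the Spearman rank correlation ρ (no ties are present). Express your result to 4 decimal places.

0.6000

Rank p: 4, 1, 5, 3, 6, 2
Rank q: 1, 2, 5, 3, 6, 4
d = rank(p) − rank(q): 3, -1, 0, 0, 0, -2; Σd² = 14
ρ = 1 − 6Σd² / [n(n²−1)] = 1 − 6×14 / (6×35) = 1 − 84/210 ≈ 0.6000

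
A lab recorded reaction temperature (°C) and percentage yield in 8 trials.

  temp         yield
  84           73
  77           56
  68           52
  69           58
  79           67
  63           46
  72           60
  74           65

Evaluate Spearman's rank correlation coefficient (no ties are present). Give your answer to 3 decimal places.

0.857

Rank temp: 8, 6, 2, 3, 7, 1, 4, 5
Rank yield: 8, 3, 2, 4, 7, 1, 5, 6
d = rank(temp) − rank(yield): 0, 3, 0, -1, 0, 0, -1, -1; Σd² = 12
ρ = 1 − 6Σd² / [n(n²−1)] = 1 − 6×12 / (8×63) = 1 − 72/504 ≈ 0.857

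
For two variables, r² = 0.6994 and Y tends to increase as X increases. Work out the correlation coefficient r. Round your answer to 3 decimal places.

|r| = √0.6994 = 0.836
The association is positive, so r = 0.836.

0.836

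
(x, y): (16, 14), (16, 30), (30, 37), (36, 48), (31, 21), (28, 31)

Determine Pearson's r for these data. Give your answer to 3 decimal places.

0.656

n = 6, Σx = 157, Σy = 181, Σx² = 4453, Σy² = 6171, Σxy = 5061
nΣxy − ΣxΣy = 30366 − 28417 = 1949
nΣx² − (Σx)² = 26718 − 24649 = 2069; nΣy² − (Σy)² = 37026 − 32761 = 4265
r = 1949 / √(2069 × 4265) = 1949 / 2970.5698 ≈ 0.656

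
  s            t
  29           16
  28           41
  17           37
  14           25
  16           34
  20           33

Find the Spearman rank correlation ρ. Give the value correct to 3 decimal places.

-0.029

Rank s: 6, 5, 3, 1, 2, 4
Rank t: 1, 6, 5, 2, 4, 3
d = rank(s) − rank(t): 5, -1, -2, -1, -2, 1; Σd² = 36
ρ = 1 − 6Σd² / [n(n²−1)] = 1 − 6×36 / (6×35) = 1 − 216/210 ≈ -0.029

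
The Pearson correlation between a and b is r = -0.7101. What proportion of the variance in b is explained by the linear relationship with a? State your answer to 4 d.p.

r² = (-0.7101)² = 0.5042

0.5042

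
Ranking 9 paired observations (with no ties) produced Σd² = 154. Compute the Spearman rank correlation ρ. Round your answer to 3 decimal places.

ρ = 1 − 6Σd² / [n(n²−1)] = 1 − 6×154 / (9×80)
  = 1 − 924/720 = 1 − 1.2833 ≈ -0.283

-0.283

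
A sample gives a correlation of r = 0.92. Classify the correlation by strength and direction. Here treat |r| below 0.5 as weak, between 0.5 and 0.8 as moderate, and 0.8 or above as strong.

r = 0.92 > 0 so the relationship is positive.
|r| = 0.92, which falls in the strong range.

strong positive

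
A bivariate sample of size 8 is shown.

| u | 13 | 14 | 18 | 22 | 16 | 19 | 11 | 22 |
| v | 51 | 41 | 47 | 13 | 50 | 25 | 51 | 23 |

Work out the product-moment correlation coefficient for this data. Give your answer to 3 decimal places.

n = 8, Σu = 135, Σv = 301, Σu² = 2395, Σv² = 12915, Σuv = 4711
nΣuv − ΣuΣv = 37688 − 40635 = -2947
nΣu² − (Σu)² = 19160 − 18225 = 935; nΣv² − (Σv)² = 103320 − 90601 = 12719
r = -2947 / √(935 × 12719) = -2947 / 3448.5163 ≈ -0.855

-0.855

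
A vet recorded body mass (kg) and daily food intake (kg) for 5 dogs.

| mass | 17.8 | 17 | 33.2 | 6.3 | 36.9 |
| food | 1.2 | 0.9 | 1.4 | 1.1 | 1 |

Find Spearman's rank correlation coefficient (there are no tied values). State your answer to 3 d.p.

0.200

Rank mass: 3, 2, 4, 1, 5
Rank food: 4, 1, 5, 3, 2
d = rank(mass) − rank(food): -1, 1, -1, -2, 3; Σd² = 16
ρ = 1 − 6Σd² / [n(n²−1)] = 1 − 6×16 / (5×24) = 1 − 96/120 ≈ 0.200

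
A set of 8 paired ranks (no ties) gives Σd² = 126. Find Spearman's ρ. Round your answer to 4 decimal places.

-0.5000

ρ = 1 − 6Σd² / [n(n²−1)] = 1 − 6×126 / (8×63)
  = 1 − 756/504 = 1 − 1.50000 ≈ -0.5000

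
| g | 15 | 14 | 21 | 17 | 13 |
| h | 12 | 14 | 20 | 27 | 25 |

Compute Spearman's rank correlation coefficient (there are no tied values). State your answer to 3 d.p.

0.100

Rank g: 3, 2, 5, 4, 1
Rank h: 1, 2, 3, 5, 4
d = rank(g) − rank(h): 2, 0, 2, -1, -3; Σd² = 18
ρ = 1 − 6Σd² / [n(n²−1)] = 1 − 6×18 / (5×24) = 1 − 108/120 ≈ 0.100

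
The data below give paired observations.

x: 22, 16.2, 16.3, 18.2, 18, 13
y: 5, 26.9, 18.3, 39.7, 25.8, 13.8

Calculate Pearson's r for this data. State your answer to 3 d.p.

-0.156

n = 6, Σx = 103.7, Σy = 129.5, Σx² = 1836.37, Σy² = 3515.67, Σxy = 2210.41
nΣxy − ΣxΣy = 13262.46 − 13429.15 = -166.69
nΣx² − (Σx)² = 11018.22 − 10753.69 = 264.53; nΣy² − (Σy)² = 21094.02 − 16770.25 = 4323.77
r = -166.69 / √(264.53 × 4323.77) = -166.69 / 1069.4704 ≈ -0.156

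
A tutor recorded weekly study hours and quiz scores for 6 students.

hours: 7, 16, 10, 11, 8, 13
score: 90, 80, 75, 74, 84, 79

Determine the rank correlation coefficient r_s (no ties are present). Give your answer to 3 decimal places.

-0.486

Rank hours: 1, 6, 3, 4, 2, 5
Rank score: 6, 4, 2, 1, 5, 3
d = rank(hours) − rank(score): -5, 2, 1, 3, -3, 2; Σd² = 52
ρ = 1 − 6Σd² / [n(n²−1)] = 1 − 6×52 / (6×35) = 1 − 312/210 ≈ -0.486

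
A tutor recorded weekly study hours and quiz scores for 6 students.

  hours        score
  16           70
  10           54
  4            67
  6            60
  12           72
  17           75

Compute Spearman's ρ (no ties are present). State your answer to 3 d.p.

0.714

Rank hours: 5, 3, 1, 2, 4, 6
Rank score: 4, 1, 3, 2, 5, 6
d = rank(hours) − rank(score): 1, 2, -2, 0, -1, 0; Σd² = 10
ρ = 1 − 6Σd² / [n(n²−1)] = 1 − 6×10 / (6×35) = 1 − 60/210 ≈ 0.714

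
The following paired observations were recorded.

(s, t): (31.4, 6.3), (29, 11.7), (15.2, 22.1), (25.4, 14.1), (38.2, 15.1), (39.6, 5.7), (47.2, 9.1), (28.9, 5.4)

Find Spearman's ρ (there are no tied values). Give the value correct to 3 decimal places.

Rank s: 5, 4, 1, 2, 6, 7, 8, 3
Rank t: 3, 5, 8, 6, 7, 2, 4, 1
d = rank(s) − rank(t): 2, -1, -7, -4, -1, 5, 4, 2; Σd² = 116
ρ = 1 − 6Σd² / [n(n²−1)] = 1 − 6×116 / (8×63) = 1 − 696/504 ≈ -0.381

-0.381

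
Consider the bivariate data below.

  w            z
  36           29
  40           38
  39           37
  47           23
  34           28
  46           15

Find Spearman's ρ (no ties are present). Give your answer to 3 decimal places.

Rank w: 2, 4, 3, 6, 1, 5
Rank z: 4, 6, 5, 2, 3, 1
d = rank(w) − rank(z): -2, -2, -2, 4, -2, 4; Σd² = 48
ρ = 1 − 6Σd² / [n(n²−1)] = 1 − 6×48 / (6×35) = 1 − 288/210 ≈ -0.371

-0.371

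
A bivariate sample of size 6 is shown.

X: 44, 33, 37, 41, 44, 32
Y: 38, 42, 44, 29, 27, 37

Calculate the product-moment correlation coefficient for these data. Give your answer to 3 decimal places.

n = 6, ΣX = 231, ΣY = 217, ΣX² = 9035, ΣY² = 8083, ΣXY = 8247
nΣXY − ΣXΣY = 49482 − 50127 = -645
nΣX² − (ΣX)² = 54210 − 53361 = 849; nΣY² − (ΣY)² = 48498 − 47089 = 1409
r = -645 / √(849 × 1409) = -645 / 1093.7280 ≈ -0.590

-0.590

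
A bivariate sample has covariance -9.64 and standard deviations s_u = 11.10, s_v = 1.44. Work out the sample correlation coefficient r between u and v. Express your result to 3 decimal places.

-0.603

r = Cov(u,v) / (s_u · s_v) = -9.64 / (11.10 × 1.44)
  = -9.64 / 15.9840 ≈ -0.603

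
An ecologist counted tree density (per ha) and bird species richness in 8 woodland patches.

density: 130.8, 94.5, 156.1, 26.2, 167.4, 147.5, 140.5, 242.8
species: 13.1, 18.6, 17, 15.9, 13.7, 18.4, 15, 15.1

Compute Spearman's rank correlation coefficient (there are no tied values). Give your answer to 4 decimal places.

Rank density: 3, 2, 6, 1, 7, 5, 4, 8
Rank species: 1, 8, 6, 5, 2, 7, 3, 4
d = rank(density) − rank(species): 2, -6, 0, -4, 5, -2, 1, 4; Σd² = 102
ρ = 1 − 6Σd² / [n(n²−1)] = 1 − 6×102 / (8×63) = 1 − 612/504 ≈ -0.2143

-0.2143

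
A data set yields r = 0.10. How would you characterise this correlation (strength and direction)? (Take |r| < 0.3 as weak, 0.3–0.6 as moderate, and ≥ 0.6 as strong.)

r = 0.10 > 0 so the relationship is positive.
|r| = 0.10, which falls in the weak range.

weak positive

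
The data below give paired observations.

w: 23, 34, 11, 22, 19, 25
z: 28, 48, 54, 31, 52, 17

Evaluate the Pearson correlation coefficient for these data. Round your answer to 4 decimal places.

-0.3019

n = 6, Σw = 134, Σz = 230, Σw² = 3276, Σz² = 9958, Σwz = 4965
nΣwz − ΣwΣz = 29790 − 30820 = -1030
nΣw² − (Σw)² = 19656 − 17956 = 1700; nΣz² − (Σz)² = 59748 − 52900 = 6848
r = -1030 / √(1700 × 6848) = -1030 / 3411.9789 ≈ -0.3019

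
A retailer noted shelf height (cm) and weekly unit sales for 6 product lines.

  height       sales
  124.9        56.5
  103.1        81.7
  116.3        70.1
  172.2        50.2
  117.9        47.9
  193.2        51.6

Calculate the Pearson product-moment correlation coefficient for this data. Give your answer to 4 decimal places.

-0.6163

n = 6, Σx = 827.6, Σy = 358, Σx² = 120634.8, Σy² = 22258.16, Σxy = 47893.72
nΣxy − ΣxΣy = 287362.32 − 296280.8 = -8918.48
nΣx² − (Σx)² = 723808.8 − 684921.76 = 38887.04; nΣy² − (Σy)² = 133548.96 − 128164 = 5384.96
r = -8918.48 / √(38887.04 × 5384.96) = -8918.48 / 14470.8381 ≈ -0.6163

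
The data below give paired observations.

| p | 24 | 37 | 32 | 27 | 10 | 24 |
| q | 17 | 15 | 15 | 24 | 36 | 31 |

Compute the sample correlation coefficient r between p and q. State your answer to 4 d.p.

n = 6, Σp = 154, Σq = 138, Σp² = 4374, Σq² = 3572, Σpq = 3195
nΣpq − ΣpΣq = 19170 − 21252 = -2082
nΣp² − (Σp)² = 26244 − 23716 = 2528; nΣq² − (Σq)² = 21432 − 19044 = 2388
r = -2082 / √(2528 × 2388) = -2082 / 2457.0031 ≈ -0.8474

-0.8474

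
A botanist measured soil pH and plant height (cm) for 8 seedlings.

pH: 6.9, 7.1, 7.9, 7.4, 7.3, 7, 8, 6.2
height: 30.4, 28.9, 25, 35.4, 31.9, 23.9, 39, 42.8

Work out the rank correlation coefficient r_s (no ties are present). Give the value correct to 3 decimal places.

Rank pH: 2, 4, 7, 6, 5, 3, 8, 1
Rank height: 4, 3, 2, 6, 5, 1, 7, 8
d = rank(pH) − rank(height): -2, 1, 5, 0, 0, 2, 1, -7; Σd² = 84
ρ = 1 − 6Σd² / [n(n²−1)] = 1 − 6×84 / (8×63) = 1 − 504/504 ≈ 0.000

0.000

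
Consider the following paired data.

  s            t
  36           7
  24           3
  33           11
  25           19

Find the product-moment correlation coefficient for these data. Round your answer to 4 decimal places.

-0.1485

n = 4, Σs = 118, Σt = 40, Σs² = 3586, Σt² = 540, Σst = 1162
nΣst − ΣsΣt = 4648 − 4720 = -72
nΣs² − (Σs)² = 14344 − 13924 = 420; nΣt² − (Σt)² = 2160 − 1600 = 560
r = -72 / √(420 × 560) = -72 / 484.9742 ≈ -0.1485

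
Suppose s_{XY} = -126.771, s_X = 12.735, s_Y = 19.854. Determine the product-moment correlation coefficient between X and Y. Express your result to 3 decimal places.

-0.501

r = Cov(X,Y) / (s_X · s_Y) = -126.771 / (12.735 × 19.854)
  = -126.771 / 252.8407 ≈ -0.501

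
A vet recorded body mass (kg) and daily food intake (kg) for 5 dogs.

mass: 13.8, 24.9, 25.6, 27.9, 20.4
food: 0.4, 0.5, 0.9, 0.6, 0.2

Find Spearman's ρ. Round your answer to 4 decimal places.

0.8000

Rank mass: 1, 3, 4, 5, 2
Rank food: 2, 3, 5, 4, 1
d = rank(mass) − rank(food): -1, 0, -1, 1, 1; Σd² = 4
ρ = 1 − 6Σd² / [n(n²−1)] = 1 − 6×4 / (5×24) = 1 − 24/120 ≈ 0.8000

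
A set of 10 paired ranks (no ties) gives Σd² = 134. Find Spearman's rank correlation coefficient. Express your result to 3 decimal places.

ρ = 1 − 6Σd² / [n(n²−1)] = 1 − 6×134 / (10×99)
  = 1 − 804/990 = 1 − 0.8121 ≈ 0.188

0.188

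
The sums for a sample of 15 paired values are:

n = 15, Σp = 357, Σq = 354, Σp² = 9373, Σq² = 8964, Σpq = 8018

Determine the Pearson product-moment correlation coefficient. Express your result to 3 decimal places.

-0.557

r = (nΣpq − ΣpΣq) / √[(nΣp² − (Σp)²)(nΣq² − (Σq)²)]
Numerator: 15×8018 − 357×354 = -6108
Denominator: √[(140595 − 127449)(134460 − 125316)] = √[13146 × 9144] = 10963.8964
r = -6108 / 10963.8964 ≈ -0.557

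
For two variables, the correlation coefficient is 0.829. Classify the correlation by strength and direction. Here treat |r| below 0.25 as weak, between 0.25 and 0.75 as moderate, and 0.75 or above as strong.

r = 0.829 > 0 so the relationship is positive.
|r| = 0.829, which falls in the strong range.

strong positive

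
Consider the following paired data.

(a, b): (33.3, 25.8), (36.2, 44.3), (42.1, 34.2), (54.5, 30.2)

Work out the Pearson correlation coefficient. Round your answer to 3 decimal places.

n = 4, Σa = 166.1, Σb = 134.5, Σa² = 7161.99, Σb² = 4709.81, Σab = 5548.52
nΣab − ΣaΣb = 22194.08 − 22340.45 = -146.37
nΣa² − (Σa)² = 28647.96 − 27589.21 = 1058.75; nΣb² − (Σb)² = 18839.24 − 18090.25 = 748.99
r = -146.37 / √(1058.75 × 748.99) = -146.37 / 890.5016 ≈ -0.164

-0.164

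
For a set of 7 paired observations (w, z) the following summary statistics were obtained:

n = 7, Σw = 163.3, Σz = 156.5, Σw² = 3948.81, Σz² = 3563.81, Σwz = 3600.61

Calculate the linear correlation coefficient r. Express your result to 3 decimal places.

r = (nΣwz − ΣwΣz) / √[(nΣw² − (Σw)²)(nΣz² − (Σz)²)]
Numerator: 7×3600.61 − 163.3×156.5 = -352.18
Denominator: √[(27641.67 − 26666.89)(24946.67 − 24492.25)] = √[974.78 × 454.42] = 665.5520
r = -352.18 / 665.5520 ≈ -0.529

-0.529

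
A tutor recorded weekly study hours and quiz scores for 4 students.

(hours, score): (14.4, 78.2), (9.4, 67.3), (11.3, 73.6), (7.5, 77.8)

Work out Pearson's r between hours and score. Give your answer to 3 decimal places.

0.266

n = 4, Σx = 42.6, Σy = 296.9, Σx² = 479.66, Σy² = 22114.33, Σxy = 3173.88
nΣxy − ΣxΣy = 12695.52 − 12647.94 = 47.58
nΣx² − (Σx)² = 1918.64 − 1814.76 = 103.88; nΣy² − (Σy)² = 88457.32 − 88149.61 = 307.71
r = 47.58 / √(103.88 × 307.71) = 47.58 / 178.7873 ≈ 0.266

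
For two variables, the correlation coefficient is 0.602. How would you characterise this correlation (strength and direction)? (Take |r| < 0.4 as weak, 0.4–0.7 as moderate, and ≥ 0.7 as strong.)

moderate positive

r = 0.602 > 0 so the relationship is positive.
|r| = 0.602, which falls in the moderate range.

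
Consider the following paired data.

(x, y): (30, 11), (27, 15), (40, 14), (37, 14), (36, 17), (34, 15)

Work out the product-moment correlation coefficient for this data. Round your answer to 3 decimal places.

0.234

n = 6, Σx = 204, Σy = 86, Σx² = 7050, Σy² = 1252, Σxy = 2935
nΣxy − ΣxΣy = 17610 − 17544 = 66
nΣx² − (Σx)² = 42300 − 41616 = 684; nΣy² − (Σy)² = 7512 − 7396 = 116
r = 66 / √(684 × 116) = 66 / 281.6807 ≈ 0.234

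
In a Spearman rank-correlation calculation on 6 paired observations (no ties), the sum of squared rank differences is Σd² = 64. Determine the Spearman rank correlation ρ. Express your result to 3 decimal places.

ρ = 1 − 6Σd² / [n(n²−1)] = 1 − 6×64 / (6×35)
  = 1 − 384/210 = 1 − 1.8286 ≈ -0.829

-0.829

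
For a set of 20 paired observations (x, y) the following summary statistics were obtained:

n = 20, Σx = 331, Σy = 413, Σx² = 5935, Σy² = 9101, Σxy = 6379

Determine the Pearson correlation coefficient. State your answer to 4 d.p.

r = (nΣxy − ΣxΣy) / √[(nΣx² − (Σx)²)(nΣy² − (Σy)²)]
Numerator: 20×6379 − 331×413 = -9123
Denominator: √[(118700 − 109561)(182020 − 170569)] = √[9139 × 11451] = 10229.8919
r = -9123 / 10229.8919 ≈ -0.8918

-0.8918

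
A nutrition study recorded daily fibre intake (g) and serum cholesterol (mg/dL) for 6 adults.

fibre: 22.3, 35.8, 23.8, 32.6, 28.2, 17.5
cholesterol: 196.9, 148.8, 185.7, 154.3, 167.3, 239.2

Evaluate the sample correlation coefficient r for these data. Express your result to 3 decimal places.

n = 6, Σx = 160.2, Σy = 1092.2, Σx² = 4509.62, Σy² = 204409.96, Σxy = 28071.61
nΣxy − ΣxΣy = 168429.66 − 174970.44 = -6540.78
nΣx² − (Σx)² = 27057.72 − 25664.04 = 1393.68; nΣy² − (Σy)² = 1226459.76 − 1192900.84 = 33558.92
r = -6540.78 / √(1393.68 × 33558.92) = -6540.78 / 6838.8885 ≈ -0.956

-0.956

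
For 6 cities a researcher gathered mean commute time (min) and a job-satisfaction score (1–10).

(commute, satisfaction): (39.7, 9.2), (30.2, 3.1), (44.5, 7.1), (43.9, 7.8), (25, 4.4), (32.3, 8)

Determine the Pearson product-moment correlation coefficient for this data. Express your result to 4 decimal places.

n = 6, Σx = 215.6, Σy = 39.6, Σx² = 8063.88, Σy² = 288.86, Σxy = 1485.63
nΣxy − ΣxΣy = 8913.78 − 8537.76 = 376.02
nΣx² − (Σx)² = 48383.28 − 46483.36 = 1899.92; nΣy² − (Σy)² = 1733.16 − 1568.16 = 165
r = 376.02 / √(1899.92 × 165) = 376.02 / 559.8989 ≈ 0.6716

0.6716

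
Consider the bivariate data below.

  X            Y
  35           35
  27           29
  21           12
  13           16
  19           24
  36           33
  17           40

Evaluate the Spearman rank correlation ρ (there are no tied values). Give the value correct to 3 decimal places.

0.286

Rank X: 6, 5, 4, 1, 3, 7, 2
Rank Y: 6, 4, 1, 2, 3, 5, 7
d = rank(X) − rank(Y): 0, 1, 3, -1, 0, 2, -5; Σd² = 40
ρ = 1 − 6Σd² / [n(n²−1)] = 1 − 6×40 / (7×48) = 1 − 240/336 ≈ 0.286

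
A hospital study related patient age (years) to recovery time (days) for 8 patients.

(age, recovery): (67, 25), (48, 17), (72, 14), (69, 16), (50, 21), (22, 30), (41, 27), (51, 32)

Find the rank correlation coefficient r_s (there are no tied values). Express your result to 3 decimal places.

Rank age: 6, 3, 8, 7, 4, 1, 2, 5
Rank recovery: 5, 3, 1, 2, 4, 7, 6, 8
d = rank(age) − rank(recovery): 1, 0, 7, 5, 0, -6, -4, -3; Σd² = 136
ρ = 1 − 6Σd² / [n(n²−1)] = 1 − 6×136 / (8×63) = 1 − 816/504 ≈ -0.619

-0.619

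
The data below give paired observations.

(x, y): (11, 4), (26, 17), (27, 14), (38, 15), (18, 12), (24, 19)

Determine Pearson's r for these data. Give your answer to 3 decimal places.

0.679

n = 6, Σx = 144, Σy = 81, Σx² = 3870, Σy² = 1231, Σxy = 2106
nΣxy − ΣxΣy = 12636 − 11664 = 972
nΣx² − (Σx)² = 23220 − 20736 = 2484; nΣy² − (Σy)² = 7386 − 6561 = 825
r = 972 / √(2484 × 825) = 972 / 1431.5376 ≈ 0.679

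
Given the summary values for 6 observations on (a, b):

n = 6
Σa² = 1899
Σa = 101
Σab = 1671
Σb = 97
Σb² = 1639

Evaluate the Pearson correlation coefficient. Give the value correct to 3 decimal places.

0.322

r = (nΣab − ΣaΣb) / √[(nΣa² − (Σa)²)(nΣb² − (Σb)²)]
Numerator: 6×1671 − 101×97 = 229
Denominator: √[(11394 − 10201)(9834 − 9409)] = √[1193 × 425] = 712.0569
r = 229 / 712.0569 ≈ 0.322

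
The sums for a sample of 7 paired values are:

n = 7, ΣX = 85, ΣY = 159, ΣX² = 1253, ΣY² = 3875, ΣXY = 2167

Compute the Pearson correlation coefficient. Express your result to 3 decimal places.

r = (nΣXY − ΣXΣY) / √[(nΣX² − (ΣX)²)(nΣY² − (ΣY)²)]
Numerator: 7×2167 − 85×159 = 1654
Denominator: √[(8771 − 7225)(27125 − 25281)] = √[1546 × 1844] = 1688.4383
r = 1654 / 1688.4383 ≈ 0.980

0.980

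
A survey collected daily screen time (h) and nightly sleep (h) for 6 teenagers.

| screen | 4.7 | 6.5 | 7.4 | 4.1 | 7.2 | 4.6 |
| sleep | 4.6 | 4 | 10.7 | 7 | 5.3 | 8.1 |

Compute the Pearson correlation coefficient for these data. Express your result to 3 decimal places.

n = 6, Σx = 34.5, Σy = 39.7, Σx² = 208.91, Σy² = 294.35, Σxy = 230.92
nΣxy − ΣxΣy = 1385.52 − 1369.65 = 15.87
nΣx² − (Σx)² = 1253.46 − 1190.25 = 63.21; nΣy² − (Σy)² = 1766.1 − 1576.09 = 190.01
r = 15.87 / √(63.21 × 190.01) = 15.87 / 109.5926 ≈ 0.145

0.145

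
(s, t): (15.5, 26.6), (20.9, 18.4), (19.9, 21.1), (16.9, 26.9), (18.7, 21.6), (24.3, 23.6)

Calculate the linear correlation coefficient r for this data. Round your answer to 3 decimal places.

n = 6, Σs = 116.2, Σt = 138.2, Σs² = 2298.86, Σt² = 3238.46, Σst = 2648.76
nΣst − ΣsΣt = 15892.56 − 16058.84 = -166.28
nΣs² − (Σs)² = 13793.16 − 13502.44 = 290.72; nΣt² − (Σt)² = 19430.76 − 19099.24 = 331.52
r = -166.28 / √(290.72 × 331.52) = -166.28 / 310.4505 ≈ -0.536

-0.536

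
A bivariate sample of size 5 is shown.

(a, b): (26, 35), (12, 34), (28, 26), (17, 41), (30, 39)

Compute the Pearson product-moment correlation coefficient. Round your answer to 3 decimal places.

-0.235

n = 5, Σa = 113, Σb = 175, Σa² = 2793, Σb² = 6259, Σab = 3913
nΣab − ΣaΣb = 19565 − 19775 = -210
nΣa² − (Σa)² = 13965 − 12769 = 1196; nΣb² − (Σb)² = 31295 − 30625 = 670
r = -210 / √(1196 × 670) = -210 / 895.1648 ≈ -0.235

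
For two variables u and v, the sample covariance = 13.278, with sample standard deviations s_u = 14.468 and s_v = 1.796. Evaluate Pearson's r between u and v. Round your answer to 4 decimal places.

r = Cov(u,v) / (s_u · s_v) = 13.278 / (14.468 × 1.796)
  = 13.278 / 25.9845 ≈ 0.5110

0.5110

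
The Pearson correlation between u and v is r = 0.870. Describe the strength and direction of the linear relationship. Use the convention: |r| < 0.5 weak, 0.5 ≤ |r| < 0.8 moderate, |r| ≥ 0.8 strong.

strong positive

r = 0.870 > 0 so the relationship is positive.
|r| = 0.870, which falls in the strong range.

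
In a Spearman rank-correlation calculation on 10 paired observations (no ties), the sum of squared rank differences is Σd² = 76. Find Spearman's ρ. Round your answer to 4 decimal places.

ρ = 1 − 6Σd² / [n(n²−1)] = 1 − 6×76 / (10×99)
  = 1 − 456/990 = 1 − 0.46061 ≈ 0.5394

0.5394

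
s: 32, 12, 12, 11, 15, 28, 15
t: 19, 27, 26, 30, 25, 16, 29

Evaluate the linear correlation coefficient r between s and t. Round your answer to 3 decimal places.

n = 7, Σs = 125, Σt = 172, Σs² = 2667, Σt² = 4388, Σst = 2832
nΣst − ΣsΣt = 19824 − 21500 = -1676
nΣs² − (Σs)² = 18669 − 15625 = 3044; nΣt² − (Σt)² = 30716 − 29584 = 1132
r = -1676 / √(3044 × 1132) = -1676 / 1856.2888 ≈ -0.903

-0.903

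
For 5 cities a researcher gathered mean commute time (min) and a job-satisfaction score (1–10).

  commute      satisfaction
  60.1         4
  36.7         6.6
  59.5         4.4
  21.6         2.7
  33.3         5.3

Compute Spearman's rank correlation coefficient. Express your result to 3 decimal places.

Rank commute: 5, 3, 4, 1, 2
Rank satisfaction: 2, 5, 3, 1, 4
d = rank(commute) − rank(satisfaction): 3, -2, 1, 0, -2; Σd² = 18
ρ = 1 − 6Σd² / [n(n²−1)] = 1 − 6×18 / (5×24) = 1 − 108/120 ≈ 0.100

0.100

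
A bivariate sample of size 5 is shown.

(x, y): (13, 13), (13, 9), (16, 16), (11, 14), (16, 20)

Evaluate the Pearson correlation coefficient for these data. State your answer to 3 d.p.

0.640

n = 5, Σx = 69, Σy = 72, Σx² = 971, Σy² = 1102, Σxy = 1016
nΣxy − ΣxΣy = 5080 − 4968 = 112
nΣx² − (Σx)² = 4855 − 4761 = 94; nΣy² − (Σy)² = 5510 − 5184 = 326
r = 112 / √(94 × 326) = 112 / 175.0543 ≈ 0.640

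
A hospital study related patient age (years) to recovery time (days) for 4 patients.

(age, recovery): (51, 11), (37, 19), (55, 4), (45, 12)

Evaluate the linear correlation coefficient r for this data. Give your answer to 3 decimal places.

n = 4, Σx = 188, Σy = 46, Σx² = 9020, Σy² = 642, Σxy = 2024
nΣxy − ΣxΣy = 8096 − 8648 = -552
nΣx² − (Σx)² = 36080 − 35344 = 736; nΣy² − (Σy)² = 2568 − 2116 = 452
r = -552 / √(736 × 452) = -552 / 576.7773 ≈ -0.957

-0.957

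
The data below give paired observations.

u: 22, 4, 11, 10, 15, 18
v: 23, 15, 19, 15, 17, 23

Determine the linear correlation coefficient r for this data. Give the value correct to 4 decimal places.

0.8603

n = 6, Σu = 80, Σv = 112, Σu² = 1270, Σv² = 2158, Σuv = 1594
nΣuv − ΣuΣv = 9564 − 8960 = 604
nΣu² − (Σu)² = 7620 − 6400 = 1220; nΣv² − (Σv)² = 12948 − 12544 = 404
r = 604 / √(1220 × 404) = 604 / 702.0541 ≈ 0.8603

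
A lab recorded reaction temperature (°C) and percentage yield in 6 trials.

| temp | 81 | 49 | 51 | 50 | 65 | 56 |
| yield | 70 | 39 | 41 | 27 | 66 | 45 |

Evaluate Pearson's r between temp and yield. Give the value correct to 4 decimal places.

n = 6, Σx = 352, Σy = 288, Σx² = 21424, Σy² = 15212, Σxy = 17832
nΣxy − ΣxΣy = 106992 − 101376 = 5616
nΣx² − (Σx)² = 128544 − 123904 = 4640; nΣy² − (Σy)² = 91272 − 82944 = 8328
r = 5616 / √(4640 × 8328) = 5616 / 6216.2625 ≈ 0.9034

0.9034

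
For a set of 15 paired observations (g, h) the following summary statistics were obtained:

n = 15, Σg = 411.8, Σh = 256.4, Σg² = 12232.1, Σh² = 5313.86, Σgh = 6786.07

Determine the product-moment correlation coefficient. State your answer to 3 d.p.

-0.272

r = (nΣgh − ΣgΣh) / √[(nΣg² − (Σg)²)(nΣh² − (Σh)²)]
Numerator: 15×6786.07 − 411.8×256.4 = -3794.47
Denominator: √[(183481.5 − 169579.24)(79707.9 − 65740.96)] = √[13902.26 × 13966.94] = 13934.5625
r = -3794.47 / 13934.5625 ≈ -0.272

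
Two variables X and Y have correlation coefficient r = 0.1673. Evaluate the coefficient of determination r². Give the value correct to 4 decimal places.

0.0280

r² = (0.1673)² = 0.0280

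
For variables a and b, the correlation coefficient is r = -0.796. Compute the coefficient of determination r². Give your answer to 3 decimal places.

0.634

r² = (-0.796)² = 0.634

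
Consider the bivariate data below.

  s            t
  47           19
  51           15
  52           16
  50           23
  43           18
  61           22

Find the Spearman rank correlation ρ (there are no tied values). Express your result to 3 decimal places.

Rank s: 2, 4, 5, 3, 1, 6
Rank t: 4, 1, 2, 6, 3, 5
d = rank(s) − rank(t): -2, 3, 3, -3, -2, 1; Σd² = 36
ρ = 1 − 6Σd² / [n(n²−1)] = 1 − 6×36 / (6×35) = 1 − 216/210 ≈ -0.029

-0.029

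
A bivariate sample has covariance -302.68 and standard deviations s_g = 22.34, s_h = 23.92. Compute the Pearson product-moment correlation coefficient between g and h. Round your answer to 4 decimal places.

-0.5664

r = Cov(g,h) / (s_g · s_h) = -302.68 / (22.34 × 23.92)
  = -302.68 / 534.3728 ≈ -0.5664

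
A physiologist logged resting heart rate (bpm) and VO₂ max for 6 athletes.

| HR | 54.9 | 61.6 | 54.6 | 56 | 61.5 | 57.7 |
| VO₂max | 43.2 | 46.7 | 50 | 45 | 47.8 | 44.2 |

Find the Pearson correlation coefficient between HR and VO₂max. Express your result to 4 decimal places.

n = 6, Σx = 346.3, Σy = 276.9, Σx² = 20037.27, Σy² = 12810.61, Σxy = 15988.44
nΣxy − ΣxΣy = 95930.64 − 95890.47 = 40.17
nΣx² − (Σx)² = 120223.62 − 119923.69 = 299.93; nΣy² − (Σy)² = 76863.66 − 76673.61 = 190.05
r = 40.17 / √(299.93 × 190.05) = 40.17 / 238.7503 ≈ 0.1683

0.1683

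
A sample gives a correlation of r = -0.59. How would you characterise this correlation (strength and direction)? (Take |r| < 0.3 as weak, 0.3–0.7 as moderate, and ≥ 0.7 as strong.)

moderate negative

r = -0.59 < 0 so the relationship is negative.
|r| = 0.59, which falls in the moderate range.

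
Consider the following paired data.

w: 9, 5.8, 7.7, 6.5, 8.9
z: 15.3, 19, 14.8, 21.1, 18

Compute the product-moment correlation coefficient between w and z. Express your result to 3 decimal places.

n = 5, Σw = 37.9, Σz = 88.2, Σw² = 295.39, Σz² = 1583.34, Σwz = 659.21
nΣwz − ΣwΣz = 3296.05 − 3342.78 = -46.73
nΣw² − (Σw)² = 1476.95 − 1436.41 = 40.54; nΣz² − (Σz)² = 7916.7 − 7779.24 = 137.46
r = -46.73 / √(40.54 × 137.46) = -46.73 / 74.6500 ≈ -0.626

-0.626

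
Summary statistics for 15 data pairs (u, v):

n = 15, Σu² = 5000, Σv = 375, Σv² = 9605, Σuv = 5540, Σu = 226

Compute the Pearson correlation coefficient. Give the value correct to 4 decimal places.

r = (nΣuv − ΣuΣv) / √[(nΣu² − (Σu)²)(nΣv² − (Σv)²)]
Numerator: 15×5540 − 226×375 = -1650
Denominator: √[(75000 − 51076)(144075 − 140625)] = √[23924 × 3450] = 9085.0316
r = -1650 / 9085.0316 ≈ -0.1816

-0.1816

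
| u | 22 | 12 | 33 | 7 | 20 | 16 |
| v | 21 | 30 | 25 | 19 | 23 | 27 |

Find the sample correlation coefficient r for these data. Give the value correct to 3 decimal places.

0.076

n = 6, Σu = 110, Σv = 145, Σu² = 2422, Σv² = 3585, Σuv = 2672
nΣuv − ΣuΣv = 16032 − 15950 = 82
nΣu² − (Σu)² = 14532 − 12100 = 2432; nΣv² − (Σv)² = 21510 − 21025 = 485
r = 82 / √(2432 × 485) = 82 / 1086.0571 ≈ 0.076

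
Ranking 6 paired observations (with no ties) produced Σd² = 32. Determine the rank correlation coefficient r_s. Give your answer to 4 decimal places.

ρ = 1 − 6Σd² / [n(n²−1)] = 1 − 6×32 / (6×35)
  = 1 − 192/210 = 1 − 0.91429 ≈ 0.0857

0.0857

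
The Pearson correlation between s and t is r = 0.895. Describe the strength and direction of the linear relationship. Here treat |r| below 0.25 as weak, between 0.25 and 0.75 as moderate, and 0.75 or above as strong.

r = 0.895 > 0 so the relationship is positive.
|r| = 0.895, which falls in the strong range.

strong positive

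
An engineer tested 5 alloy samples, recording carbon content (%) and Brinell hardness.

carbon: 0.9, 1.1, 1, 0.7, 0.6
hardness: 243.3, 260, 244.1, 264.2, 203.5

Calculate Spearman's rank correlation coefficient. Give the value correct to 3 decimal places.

0.400

Rank carbon: 3, 5, 4, 2, 1
Rank hardness: 2, 4, 3, 5, 1
d = rank(carbon) − rank(hardness): 1, 1, 1, -3, 0; Σd² = 12
ρ = 1 − 6Σd² / [n(n²−1)] = 1 − 6×12 / (5×24) = 1 − 72/120 ≈ 0.400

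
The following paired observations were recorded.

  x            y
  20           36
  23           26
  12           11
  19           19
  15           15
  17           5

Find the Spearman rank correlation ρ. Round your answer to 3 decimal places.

0.771

Rank x: 5, 6, 1, 4, 2, 3
Rank y: 6, 5, 2, 4, 3, 1
d = rank(x) − rank(y): -1, 1, -1, 0, -1, 2; Σd² = 8
ρ = 1 − 6Σd² / [n(n²−1)] = 1 − 6×8 / (6×35) = 1 − 48/210 ≈ 0.771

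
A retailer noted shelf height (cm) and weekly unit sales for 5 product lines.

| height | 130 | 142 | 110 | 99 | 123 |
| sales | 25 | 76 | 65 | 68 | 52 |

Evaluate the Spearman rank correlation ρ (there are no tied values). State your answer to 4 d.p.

0.0000

Rank height: 4, 5, 2, 1, 3
Rank sales: 1, 5, 3, 4, 2
d = rank(height) − rank(sales): 3, 0, -1, -3, 1; Σd² = 20
ρ = 1 − 6Σd² / [n(n²−1)] = 1 − 6×20 / (5×24) = 1 − 120/120 ≈ 0.0000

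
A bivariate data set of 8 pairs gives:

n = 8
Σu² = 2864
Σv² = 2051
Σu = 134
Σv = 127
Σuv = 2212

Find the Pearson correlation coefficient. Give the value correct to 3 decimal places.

r = (nΣuv − ΣuΣv) / √[(nΣu² − (Σu)²)(nΣv² − (Σv)²)]
Numerator: 8×2212 − 134×127 = 678
Denominator: √[(22912 − 17956)(16408 − 16129)] = √[4956 × 279] = 1175.8929
r = 678 / 1175.8929 ≈ 0.577

0.577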